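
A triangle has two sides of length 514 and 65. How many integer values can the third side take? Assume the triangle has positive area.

The triangle inequality gives |514 − 65| < c < 514 + 65, i.e. 449 < c < 579.
So c can be any integer from 450 to 578: 129 values.

129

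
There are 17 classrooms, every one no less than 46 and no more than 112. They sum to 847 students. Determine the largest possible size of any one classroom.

To make one classroom as large as possible, make the other 16 as small as possible.
The other 16 contribute at least 16 × 46 = 736, leaving at most 847 − 736 = 111.
Since 111 ≤ 112, this is achievable: one at 111 and 16 at 46.

111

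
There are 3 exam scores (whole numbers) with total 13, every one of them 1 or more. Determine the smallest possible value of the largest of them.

The 3 values sum to 13, so their maximum is at least ⌈13/3⌉ = 5.
Achievable: 1 of them at 5 and 2 at 4 total 13.

5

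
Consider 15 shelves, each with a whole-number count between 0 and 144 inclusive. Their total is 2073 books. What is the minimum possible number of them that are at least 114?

If only k of them are at least 114, the other 15 − k are at most 113, so the total is at most k·144 + (15 − k)·113.
This must reach 2073, so k·144 + (15 − k)·113 ≥ 2073, giving k ≥ 13.
Exactly 13 works: 13 values at 144 and 2 at 113 total 2098; lower one of the high values by 25 (still ≥ 114) to hit 2073.

13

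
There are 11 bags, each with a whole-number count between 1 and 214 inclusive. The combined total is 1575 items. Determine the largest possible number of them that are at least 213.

If k of the values are ≥ 213, the total is ≥ 213k + 1(11 − k).
Setting 213k + 1(11 − k) ≤ 1575 gives 212k ≤ 1564, so k ≤ 7.
k = 7 is achieved by 7 values at 213 and 4 at 1, total 1495; add 80 to one value (staying below 213) to reach 1575.

7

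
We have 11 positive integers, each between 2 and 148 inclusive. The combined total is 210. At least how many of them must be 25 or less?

4

Let j be the number exceeding 25. Then the total is ≥ 26·j + 2·(11 − j) = 22 + 24j.
So 24j ≤ 188 and j ≤ 7; hence at least 11 − 7 = 4 are ≤ 25.
Exactly 4 works: 4 values at 2 and 7 at 26 total 190; raise one of the low values by 20 (still ≤ 25) to hit 210.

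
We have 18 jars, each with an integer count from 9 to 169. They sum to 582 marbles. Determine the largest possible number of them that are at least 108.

Suppose k of them are at least 108. Those contribute at least 108 each and the other 18 − k at least 9 each.
So the total is at least 108k + 9(18 − k) = 162 + 99k. This must be ≤ 582, giving k ≤ 4.
k = 4 is achieved by 4 values at 108 and 14 at 9, total 558; add 24 to one value (staying below 108) to reach 582.

4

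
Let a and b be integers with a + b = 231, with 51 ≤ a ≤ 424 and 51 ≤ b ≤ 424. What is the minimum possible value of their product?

Since a + b is fixed, pushing one of them to its bound minimizes the product.
The extreme feasible split is a = 51, b = 180, giving ab = 9180.

9180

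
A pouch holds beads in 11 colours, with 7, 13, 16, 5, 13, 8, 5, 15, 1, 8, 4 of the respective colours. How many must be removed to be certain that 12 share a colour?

83

In the worst case you take as many as possible of each colour without reaching 12: 7 + 11 + 11 + 5 + 11 + 8 + 5 + 11 + 1 + 8 + 4 = 82.
The next one must give 12 of some colour, so 82 + 1 = 83.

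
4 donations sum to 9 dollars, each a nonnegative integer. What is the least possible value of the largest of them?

3

Some value must be at least ⌈9/4⌉ = 3, since 4 × 2 = 8 < 9.
Achievable: 1 of them at 3 and 3 at 2 total 9.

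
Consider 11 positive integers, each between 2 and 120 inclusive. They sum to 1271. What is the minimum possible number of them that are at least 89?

10

Each value short of 89 is at most 88, costing at least 120 − 88 = 32 against the maximum total of 1320.
We can afford to lose at most 1320 − 1271 = 49, so at most ⌊49/32⌋ = 1 fall short, and at least 10 are ≥ 89.
Exactly 10 works: 10 values at 120 and 1 at 88 total 1288; lower one of the high values by 17 (still ≥ 89) to hit 1271.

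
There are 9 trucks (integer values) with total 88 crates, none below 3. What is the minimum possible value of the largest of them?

10

The average is 88/9 > 9, so not all 9 can be 9 or less; the largest is ≥ 10.
Achievable: 7 of them at 10 and 2 at 9 total 88.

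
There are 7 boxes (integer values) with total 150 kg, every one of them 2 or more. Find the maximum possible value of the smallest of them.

The 7 values sum to 150, so their minimum is at most ⌊150/7⌋ = 21.
Achievable: 4 of them at 21 and 3 at 22 total 150.

21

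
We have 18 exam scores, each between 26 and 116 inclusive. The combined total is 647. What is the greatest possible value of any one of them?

116

To make one score as large as possible, make the other 17 as small as possible.
The other 17 contribute at least 17 × 26 = 442, leaving at most 647 − 442 = 205.
But each score is capped at 116, so the maximum is 116.
Achievable: one at 116 and the other 17 totalling 531, which fits since 17 × 26 ≤ 531 ≤ 17 × 116.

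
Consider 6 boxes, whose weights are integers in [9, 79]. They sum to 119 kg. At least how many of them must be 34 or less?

4

Each value above 34 is at least 35, contributing at least 35 − 9 = 26 above the floor 9.
The sum exceeds the floor total 54 by 65, so at most ⌊65/26⌋ = 2 exceed 34, and at least 4 are ≤ 34.
Exactly 4 works: 4 values at 9 and 2 at 35 total 106; raise one of the low values by 13 (still ≤ 34) to hit 119.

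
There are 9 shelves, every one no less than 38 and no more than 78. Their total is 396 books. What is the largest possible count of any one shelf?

78

To make one shelf as large as possible, make the other 8 as small as possible.
The other 8 contribute at least 8 × 38 = 304, leaving at most 396 − 304 = 92.
But each shelf is capped at 78, so the maximum is 78.
Achievable: one at 78 and the other 8 totalling 318, which fits since 8 × 38 ≤ 318 ≤ 8 × 78.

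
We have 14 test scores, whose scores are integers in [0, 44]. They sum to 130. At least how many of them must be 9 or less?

If only k of them are at most 9, the other 14 − k are at least 10, so the total is at least (14 − k)·10 + k·0.
This is ≤ 130, so (14 − k)·10 + 0k ≤ 130, which gives k ≥ 1.
Exactly 1 works: 1 value at 0 and 13 at 10 total 130.

1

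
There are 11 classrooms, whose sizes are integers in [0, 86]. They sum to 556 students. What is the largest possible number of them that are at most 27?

Each value at 27 or below falls at least 86 − 27 = 59 short of the ceiling 86.
The ceiling total is 11 × 86 = 946, and we need 556, so at most ⌊(946 − 556)/59⌋ = 6 can be that low.
k = 6 is achieved by 6 values at 27 and 5 at 86, total 592; lower one of the 86's by 36 (still > 27) to reach 556.

6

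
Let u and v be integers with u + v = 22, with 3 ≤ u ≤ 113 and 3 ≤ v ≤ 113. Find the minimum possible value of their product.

57

uv = u(22 − u) is concave in u, so over [3, 19] it is minimized at an endpoint.
The extreme feasible split is u = 3, v = 19, giving uv = 57.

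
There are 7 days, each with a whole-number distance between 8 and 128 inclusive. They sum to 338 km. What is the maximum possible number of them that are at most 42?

6

Suppose k of them are at most 42. Those contribute at most 42 each and the rest at most 128 each.
So the total is at most 42k + 128(7 − k) = 896 − 86k. This must still be ≥ 338, so k ≤ 6.
k = 6 is achieved by 6 values at 42 and 1 at 128, total 380; lower one of the 128's by 42 (still > 42) to reach 338.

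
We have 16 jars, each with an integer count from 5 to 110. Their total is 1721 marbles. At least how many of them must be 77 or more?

15

If only k of them are at least 77, the other 16 − k are at most 76, so the total is at most k·110 + (16 − k)·76.
This must reach 1721, so k·110 + (16 − k)·76 ≥ 1721, giving k ≥ 15.
Exactly 15 works: 15 values at 110 and 1 at 76 total 1726; lower one of the high values by 5 (still ≥ 77) to hit 1721.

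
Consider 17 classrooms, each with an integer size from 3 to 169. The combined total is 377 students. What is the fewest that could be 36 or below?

Each value above 36 is at least 37, contributing at least 37 − 3 = 34 above the floor 3.
The sum exceeds the floor total 51 by 326, so at most ⌊326/34⌋ = 9 exceed 36, and at least 8 are ≤ 36.
Exactly 8 works: 8 values at 3 and 9 at 37 total 357; raise one of the low values by 20 (still ≤ 36) to hit 377.

8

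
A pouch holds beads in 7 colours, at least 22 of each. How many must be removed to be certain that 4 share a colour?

22

You could draw 3 of every colour without reaching 4 of any — 21 in all.
One more forces 4 of some colour, so 21 + 1 = 22.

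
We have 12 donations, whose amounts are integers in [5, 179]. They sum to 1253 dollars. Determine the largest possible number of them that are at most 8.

5

Suppose k of them are at most 8. Those contribute at most 8 each and the rest at most 179 each.
So the total is at most 8k + 179(12 − k) = 2148 − 171k. This must still be ≥ 1253, so k ≤ 5.
k = 5 is achieved by 5 values at 8 and 7 at 179, total 1293; lower one of the 179's by 40 (still > 8) to reach 1253.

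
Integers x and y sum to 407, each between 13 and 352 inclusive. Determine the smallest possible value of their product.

19360

Since x + y is fixed, pushing one of them to its bound minimizes the product.
At the endpoint x = 55, y = 407 − 55 = 352, so xy = 55 × 352 = 19360.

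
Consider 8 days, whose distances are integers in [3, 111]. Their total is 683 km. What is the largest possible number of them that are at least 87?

7

If k of the values are ≥ 87, the total is ≥ 87k + 3(8 − k).
Setting 87k + 3(8 − k) ≤ 683 gives 84k ≤ 659, so k ≤ 7.
k = 7 is achieved by 7 values at 87 and 1 at 3, total 612; add 71 to one value (staying below 87) to reach 683.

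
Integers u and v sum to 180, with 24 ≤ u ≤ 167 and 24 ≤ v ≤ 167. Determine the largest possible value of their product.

uv = u(180 − u) is maximized when u is as near 180/2 as the bounds allow.
Taking u = 90 and v = 90 (both in [24, 167]) gives uv = 8100.

8100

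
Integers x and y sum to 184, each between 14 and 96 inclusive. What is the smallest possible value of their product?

8448

For a fixed sum, xy is smallest when x and y are as far apart as possible.
The extreme feasible split is x = 88, y = 96, giving xy = 8448.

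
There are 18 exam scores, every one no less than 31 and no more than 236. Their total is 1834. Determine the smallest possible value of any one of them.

Minimizing one value means maximizing the remaining 17.
The other 17 can take up 17 × 236 = 4012 ≥ 1834 − 31, so one score can sit at its floor of 31.
Achievable: one at 31 and the other 17 totalling 1803, which fits since 17 × 31 ≤ 1803 ≤ 17 × 236.

31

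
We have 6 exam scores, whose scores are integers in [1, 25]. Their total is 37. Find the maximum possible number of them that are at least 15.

With k values at 15 or above and the rest at least 1, the sum is at least 6 + 14k.
Since the sum is 37, we need 14k ≤ 31, i.e. k ≤ 2.
k = 2 is achieved by 2 values at 15 and 4 at 1, total 34; add 3 to one value (staying below 15) to reach 37.

2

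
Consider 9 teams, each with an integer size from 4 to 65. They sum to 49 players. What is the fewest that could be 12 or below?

8

Let j be the number exceeding 12. Then the total is ≥ 13·j + 4·(9 − j) = 36 + 9j.
So 9j ≤ 13 and j ≤ 1; hence at least 9 − 1 = 8 are ≤ 12.
Exactly 8 works: 8 values at 4 and 1 at 13 total 45; raise one of the low values by 4 (still ≤ 12) to hit 49.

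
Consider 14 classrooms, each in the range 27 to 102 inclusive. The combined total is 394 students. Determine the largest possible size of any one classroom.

Maximizing one value means minimizing the remaining 13.
The other 13 contribute at least 13 × 27 = 351, leaving at most 394 − 351 = 43.
Since 43 ≤ 102, this is achievable: one at 43 and 13 at 27.

43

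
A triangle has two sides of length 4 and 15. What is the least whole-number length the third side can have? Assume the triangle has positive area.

12

The third side must exceed |4 − 15| = 11.
The smallest integer above 11 is 12.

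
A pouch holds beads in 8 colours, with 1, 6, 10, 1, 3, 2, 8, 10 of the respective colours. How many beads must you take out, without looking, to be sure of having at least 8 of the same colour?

In the worst case you take as many as possible of each colour without reaching 8: 1 + 6 + 7 + 1 + 3 + 2 + 7 + 7 = 34.
The next one must give 8 of some colour, so 34 + 1 = 35.

35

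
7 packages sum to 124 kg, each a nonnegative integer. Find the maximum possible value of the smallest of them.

17

The average is 124/7 < 18, so some value is ≤ 17.
Equality holds with 2 values of 17 and 5 values of 18.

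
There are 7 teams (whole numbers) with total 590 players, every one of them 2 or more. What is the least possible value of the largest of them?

The average is 590/7 > 84, so not all 7 can be 84 or less; the largest is ≥ 85.
Taking 5 copies of 84 and 2 copies of 85 gives exactly 590, so 85 is attained.

85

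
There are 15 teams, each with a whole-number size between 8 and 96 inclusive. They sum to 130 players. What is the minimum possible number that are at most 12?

Each value above 12 is at least 13, contributing at least 13 − 8 = 5 above the floor 8.
The sum exceeds the floor total 120 by 10, so at most ⌊10/5⌋ = 2 exceed 12, and at least 13 are ≤ 12.
Exactly 13 works: 13 values at 8 and 2 at 13 total 130.

13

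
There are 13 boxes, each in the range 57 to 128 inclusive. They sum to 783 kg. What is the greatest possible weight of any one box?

To make one box as large as possible, make the other 12 as small as possible.
The other 12 contribute at least 12 × 57 = 684, leaving at most 783 − 684 = 99.
Since 99 ≤ 128, this is achievable: one at 99 and 12 at 57.

99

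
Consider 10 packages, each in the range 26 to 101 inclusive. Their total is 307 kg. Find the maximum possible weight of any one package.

73

Maximizing one value means minimizing the remaining 9.
The other 9 contribute at least 9 × 26 = 234, leaving at most 307 − 234 = 73.
Since 73 ≤ 101, this is achievable: one at 73 and 9 at 26.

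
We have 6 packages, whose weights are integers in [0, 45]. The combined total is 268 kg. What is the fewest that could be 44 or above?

5

Each value short of 44 is at most 43, costing at least 45 − 43 = 2 against the maximum total of 270.
We can afford to lose at most 270 − 268 = 2, so at most ⌊2/2⌋ = 1 fall short, and at least 5 are ≥ 44.
Exactly 5 works: 5 values at 45 and 1 at 43 total 268.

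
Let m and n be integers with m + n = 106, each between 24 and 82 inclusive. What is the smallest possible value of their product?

mn = m(106 − m) is concave in m, so over [24, 82] it is minimized at an endpoint.
The extreme feasible split is m = 24, n = 82, giving mn = 1968.

1968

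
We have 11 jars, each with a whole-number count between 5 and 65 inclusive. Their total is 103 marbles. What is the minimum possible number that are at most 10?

3

If only k of them are at most 10, the other 11 − k are at least 11, so the total is at least (11 − k)·11 + k·5.
This is ≤ 103, so (11 − k)·11 + 5k ≤ 103, which gives k ≥ 3.
Exactly 3 works: 3 values at 5 and 8 at 11 total 103.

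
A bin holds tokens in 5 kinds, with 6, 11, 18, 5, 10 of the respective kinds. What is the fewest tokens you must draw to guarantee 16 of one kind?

In the worst case you take as many as possible of each kind without reaching 16: 6 + 11 + 15 + 5 + 10 = 47.
The next one must give 16 of some kind, so 47 + 1 = 48.

48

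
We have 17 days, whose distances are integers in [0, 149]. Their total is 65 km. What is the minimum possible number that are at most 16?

Let j be the number exceeding 16. Then the total is ≥ 17·j + 0·(17 − j) = 0 + 17j.
So 17j ≤ 65 and j ≤ 3; hence at least 17 − 3 = 14 are ≤ 16.
Exactly 14 works: 14 values at 0 and 3 at 17 total 51; raise one of the low values by 14 (still ≤ 16) to hit 65.

14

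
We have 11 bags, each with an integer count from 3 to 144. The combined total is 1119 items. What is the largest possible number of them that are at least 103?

With k values at 103 or above and the rest at least 3, the sum is at least 33 + 100k.
Since the sum is 1119, we need 100k ≤ 1086, i.e. k ≤ 10.
k = 10 is achieved by 10 values at 103 and 1 at 3, total 1033; add 86 to one value (staying below 103) to reach 1119.

10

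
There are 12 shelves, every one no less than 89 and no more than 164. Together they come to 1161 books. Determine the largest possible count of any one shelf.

164

Maximizing one value means minimizing the remaining 11.
The other 11 contribute at least 11 × 89 = 979, leaving at most 1161 − 979 = 182.
But each shelf is capped at 164, so the maximum is 164.
Achievable: one at 164 and the other 11 totalling 997, which fits since 11 × 89 ≤ 997 ≤ 11 × 164.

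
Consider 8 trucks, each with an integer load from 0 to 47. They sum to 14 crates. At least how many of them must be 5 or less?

If only k of them are at most 5, the other 8 − k are at least 6, so the total is at least (8 − k)·6 + k·0.
This is ≤ 14, so (8 − k)·6 + 0k ≤ 14, which gives k ≥ 6.
Exactly 6 works: 6 values at 0 and 2 at 6 total 12; raise one of the low values by 2 (still ≤ 5) to hit 14.

6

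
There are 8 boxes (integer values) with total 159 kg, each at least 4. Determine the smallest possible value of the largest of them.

Some value must be at least ⌈159/8⌉ = 20, since 8 × 19 = 152 < 159.
Achievable: 7 of them at 20 and 1 at 19 total 159.

20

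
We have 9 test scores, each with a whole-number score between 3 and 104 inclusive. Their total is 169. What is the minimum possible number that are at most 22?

2

If only k of them are at most 22, the other 9 − k are at least 23, so the total is at least (9 − k)·23 + k·3.
This is ≤ 169, so (9 − k)·23 + 3k ≤ 169, which gives k ≥ 2.
Exactly 2 works: 2 values at 3 and 7 at 23 total 167; raise one of the low values by 2 (still ≤ 22) to hit 169.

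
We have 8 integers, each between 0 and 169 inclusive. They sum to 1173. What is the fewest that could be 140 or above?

If only k of them are at least 140, the other 8 − k are at most 139, so the total is at most k·169 + (8 − k)·139.
This must reach 1173, so k·169 + (8 − k)·139 ≥ 1173, giving k ≥ 3.
Exactly 3 works: 3 values at 169 and 5 at 139 total 1202; lower one of the high values by 29 (still ≥ 140) to hit 1173.

3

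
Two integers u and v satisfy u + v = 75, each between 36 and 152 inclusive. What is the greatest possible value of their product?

1406

With u + v fixed, uv peaks when the two are closest together.
Taking u = 37 and v = 38 (both in [36, 152]) gives uv = 1406.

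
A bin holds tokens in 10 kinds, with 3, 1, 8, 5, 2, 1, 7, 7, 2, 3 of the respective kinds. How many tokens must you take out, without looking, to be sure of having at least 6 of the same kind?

33

In the worst case you take as many as possible of each kind without reaching 6: 3 + 1 + 5 + 5 + 2 + 1 + 5 + 5 + 2 + 3 = 32.
The next one must give 6 of some kind, so 32 + 1 = 33.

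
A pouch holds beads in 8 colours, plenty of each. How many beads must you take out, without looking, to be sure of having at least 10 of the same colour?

73

In the worst case you draw 9 of each of the 8 colours: 8 × 9 = 72.
One more forces 10 of some colour, so 72 + 1 = 73.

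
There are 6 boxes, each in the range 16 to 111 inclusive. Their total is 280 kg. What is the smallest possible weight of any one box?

16

Minimizing one value means maximizing the remaining 5.
The other 5 can take up 5 × 111 = 555 ≥ 280 − 16, so one box can sit at its floor of 16.
Achievable: one at 16 and the other 5 totalling 264, which fits since 5 × 16 ≤ 264 ≤ 5 × 111.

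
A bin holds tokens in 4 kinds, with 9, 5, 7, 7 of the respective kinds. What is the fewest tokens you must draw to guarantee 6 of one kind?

In the worst case you take as many as possible of each kind without reaching 6: 5 + 5 + 5 + 5 = 20.
The next one must give 6 of some kind, so 20 + 1 = 21.

21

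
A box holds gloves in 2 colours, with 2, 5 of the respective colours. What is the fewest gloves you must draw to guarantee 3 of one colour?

In the worst case you take as many as possible of each colour without reaching 3: 2 + 2 = 4.
The next one must give 3 of some colour, so 4 + 1 = 5.

5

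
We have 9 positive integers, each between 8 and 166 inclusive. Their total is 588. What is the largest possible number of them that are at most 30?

6

Suppose k of them are at most 30. Those contribute at most 30 each and the rest at most 166 each.
So the total is at most 30k + 166(9 − k) = 1494 − 136k. This must still be ≥ 588, so k ≤ 6.
k = 6 is achieved by 6 values at 30 and 3 at 166, total 678; lower one of the 166's by 90 (still > 30) to reach 588.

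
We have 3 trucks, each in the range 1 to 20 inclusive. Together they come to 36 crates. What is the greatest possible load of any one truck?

Maximizing one value means minimizing the remaining 2.
The other 2 contribute at least 2 × 1 = 2, leaving at most 36 − 2 = 34.
But each truck is capped at 20, so the maximum is 20.
Achievable: one at 20 and the other 2 totalling 16, which fits since 2 × 1 ≤ 16 ≤ 2 × 20.

20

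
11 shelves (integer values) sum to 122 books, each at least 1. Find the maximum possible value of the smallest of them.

The average is 122/11 < 12, so some value is ≤ 11.
Equality holds with 10 values of 11 and 1 value of 12.

11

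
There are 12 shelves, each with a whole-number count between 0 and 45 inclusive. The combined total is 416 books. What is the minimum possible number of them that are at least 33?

3

If only k of them are at least 33, the other 12 − k are at most 32, so the total is at most k·45 + (12 − k)·32.
This must reach 416, so k·45 + (12 − k)·32 ≥ 416, giving k ≥ 3.
Exactly 3 works: 3 values at 45 and 9 at 32 total 423; lower one of the high values by 7 (still ≥ 33) to hit 416.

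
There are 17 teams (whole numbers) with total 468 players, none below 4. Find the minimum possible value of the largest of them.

The 17 values sum to 468, so their maximum is at least ⌈468/17⌉ = 28.
Taking 8 copies of 27 and 9 copies of 28 gives exactly 468, so 28 is attained.

28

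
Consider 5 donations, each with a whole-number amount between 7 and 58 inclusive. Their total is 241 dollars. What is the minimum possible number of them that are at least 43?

2

If only k of them are at least 43, the other 5 − k are at most 42, so the total is at most k·58 + (5 − k)·42.
This must reach 241, so k·58 + (5 − k)·42 ≥ 241, giving k ≥ 2.
Exactly 2 works: 2 values at 58 and 3 at 42 total 242; lower one of the high values by 1 (still ≥ 43) to hit 241.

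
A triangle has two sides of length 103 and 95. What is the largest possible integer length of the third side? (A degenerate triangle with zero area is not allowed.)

197

The third side must be less than 103 + 95 = 198.
The largest integer below 198 is 197.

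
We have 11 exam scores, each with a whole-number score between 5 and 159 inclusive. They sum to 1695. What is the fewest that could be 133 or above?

Suppose at most 11 − j of them reach 133; then j values are ≤ 132 and the rest ≤ 159.
The total is then ≤ 132·j + 159·(11 − j) = 1749 − 27j. For this to be ≥ 1695 we need j ≤ 2, so at least 11 − 2 = 9 must reach 133.
Exactly 9 works: 9 values at 159 and 2 at 132 total 1695.

9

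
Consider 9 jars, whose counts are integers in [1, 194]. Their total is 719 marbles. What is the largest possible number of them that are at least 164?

4

Suppose k of them are at least 164. Those contribute at least 164 each and the other 9 − k at least 1 each.
So the total is at least 164k + 1(9 − k) = 9 + 163k. This must be ≤ 719, giving k ≤ 4.
k = 4 is achieved by 4 values at 164 and 5 at 1, total 661; add 58 to one value (staying below 164) to reach 719.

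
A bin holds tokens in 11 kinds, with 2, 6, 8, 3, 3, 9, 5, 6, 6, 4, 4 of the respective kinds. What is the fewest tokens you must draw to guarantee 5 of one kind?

In the worst case you take as many as possible of each kind without reaching 5: 2 + 4 + 4 + 3 + 3 + 4 + 4 + 4 + 4 + 4 + 4 = 40.
The next one must give 5 of some kind, so 40 + 1 = 41.

41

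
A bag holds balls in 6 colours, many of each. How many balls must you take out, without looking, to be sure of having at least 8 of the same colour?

43

You could draw 7 of every colour without reaching 8 of any — 42 in all.
One more forces 8 of some colour, so 42 + 1 = 43.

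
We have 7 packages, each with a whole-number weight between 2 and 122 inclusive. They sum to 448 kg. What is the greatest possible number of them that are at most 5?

3

Each value at 5 or below falls at least 122 − 5 = 117 short of the ceiling 122.
The ceiling total is 7 × 122 = 854, and we need 448, so at most ⌊(854 − 448)/117⌋ = 3 can be that low.
k = 3 is achieved by 3 values at 5 and 4 at 122, total 503; lower one of the 122's by 55 (still > 5) to reach 448.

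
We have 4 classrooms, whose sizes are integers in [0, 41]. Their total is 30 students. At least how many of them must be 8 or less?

1

If only k of them are at most 8, the other 4 − k are at least 9, so the total is at least (4 − k)·9 + k·0.
This is ≤ 30, so (4 − k)·9 + 0k ≤ 30, which gives k ≥ 1.
Exactly 1 works: 1 value at 0 and 3 at 9 total 27; raise one of the low values by 3 (still ≤ 8) to hit 30.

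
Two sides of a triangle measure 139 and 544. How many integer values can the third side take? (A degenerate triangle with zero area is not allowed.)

The triangle inequality gives |139 − 544| < c < 139 + 544, i.e. 405 < c < 683.
So c can be any integer from 406 to 682: 277 values.

277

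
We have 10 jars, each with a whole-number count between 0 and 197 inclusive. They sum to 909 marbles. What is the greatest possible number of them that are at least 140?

6

With k values at 140 or above and the rest at least 0, the sum is at least 0 + 140k.
Since the sum is 909, we need 140k ≤ 909, i.e. k ≤ 6.
k = 6 is achieved by 6 values at 140 and 4 at 0, total 840; add 69 to one value (staying below 140) to reach 909.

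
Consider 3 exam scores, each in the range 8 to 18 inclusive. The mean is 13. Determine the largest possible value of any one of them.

18

To make one score as large as possible, make the other 2 as small as possible.
The total is 3 × 13 = 39.
The other 2 contribute at least 2 × 8 = 16, leaving at most 39 − 16 = 23.
But each score is capped at 18, so the maximum is 18.
Achievable: one at 18 and the other 2 totalling 21, which fits since 2 × 8 ≤ 21 ≤ 2 × 18.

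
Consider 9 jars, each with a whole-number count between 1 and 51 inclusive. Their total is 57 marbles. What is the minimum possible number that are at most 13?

6

Let j be the number exceeding 13. Then the total is ≥ 14·j + 1·(9 − j) = 9 + 13j.
So 13j ≤ 48 and j ≤ 3; hence at least 9 − 3 = 6 are ≤ 13.
Exactly 6 works: 6 values at 1 and 3 at 14 total 48; raise one of the low values by 9 (still ≤ 13) to hit 57.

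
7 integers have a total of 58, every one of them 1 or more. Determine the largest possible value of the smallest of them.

8

If every one of the 7 were at least 9, the total would be at least 7 × 9 = 63 > 58.
Equality holds with 5 values of 8 and 2 values of 9.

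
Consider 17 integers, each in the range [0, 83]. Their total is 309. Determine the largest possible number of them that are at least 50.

Suppose k of them are at least 50. Those contribute at least 50 each and the other 17 − k at least 0 each.
So the total is at least 50k + 0(17 − k) = 0 + 50k. This must be ≤ 309, giving k ≤ 6.
k = 6 is achieved by 6 values at 50 and 11 at 0, total 300; add 9 to one value (staying below 50) to reach 309.

6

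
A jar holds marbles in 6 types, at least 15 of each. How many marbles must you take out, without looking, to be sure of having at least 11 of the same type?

61

You could draw 10 of every type without reaching 11 of any — 60 in all.
One more forces 11 of some type, so 60 + 1 = 61.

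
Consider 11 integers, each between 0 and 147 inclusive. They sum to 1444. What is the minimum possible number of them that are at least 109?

If only k of them are at least 109, the other 11 − k are at most 108, so the total is at most k·147 + (11 − k)·108.
This must reach 1444, so k·147 + (11 − k)·108 ≥ 1444, giving k ≥ 7.
Exactly 7 works: 7 values at 147 and 4 at 108 total 1461; lower one of the high values by 17 (still ≥ 109) to hit 1444.

7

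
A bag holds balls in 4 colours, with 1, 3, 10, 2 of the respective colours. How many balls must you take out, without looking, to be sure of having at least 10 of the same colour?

16

In the worst case you take as many as possible of each colour without reaching 10: 1 + 3 + 9 + 2 = 15.
The next one must give 10 of some colour, so 15 + 1 = 16.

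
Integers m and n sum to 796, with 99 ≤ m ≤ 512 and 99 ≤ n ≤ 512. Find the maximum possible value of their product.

158404

For a fixed sum, the product mn is largest when m and n are as close as possible.
Taking m = 398 and n = 398 (both in [99, 512]) gives mn = 158404.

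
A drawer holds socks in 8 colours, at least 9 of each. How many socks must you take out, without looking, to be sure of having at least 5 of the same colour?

33

You could draw 4 of every colour without reaching 5 of any — 32 in all.
One more forces 5 of some colour, so 32 + 1 = 33.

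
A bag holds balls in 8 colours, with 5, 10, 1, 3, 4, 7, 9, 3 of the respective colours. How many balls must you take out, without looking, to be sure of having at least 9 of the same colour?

In the worst case you take as many as possible of each colour without reaching 9: 5 + 8 + 1 + 3 + 4 + 7 + 8 + 3 = 39.
The next one must give 9 of some colour, so 39 + 1 = 40.

40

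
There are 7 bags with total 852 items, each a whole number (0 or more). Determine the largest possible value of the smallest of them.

If every one of the 7 were at least 122, the total would be at least 7 × 122 = 854 > 852.
Achievable: 2 of them at 121 and 5 at 122 total 852.

121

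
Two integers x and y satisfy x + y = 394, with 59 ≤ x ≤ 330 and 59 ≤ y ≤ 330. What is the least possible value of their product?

xy = x(394 − x) is concave in x, so over [64, 330] it is minimized at an endpoint.
The extreme feasible split is x = 64, y = 330, giving xy = 21120.

21120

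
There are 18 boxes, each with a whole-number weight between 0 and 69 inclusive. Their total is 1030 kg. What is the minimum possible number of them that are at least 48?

9

If only k of them are at least 48, the other 18 − k are at most 47, so the total is at most k·69 + (18 − k)·47.
This must reach 1030, so k·69 + (18 − k)·47 ≥ 1030, giving k ≥ 9.
Exactly 9 works: 9 values at 69 and 9 at 47 total 1044; lower one of the high values by 14 (still ≥ 48) to hit 1030.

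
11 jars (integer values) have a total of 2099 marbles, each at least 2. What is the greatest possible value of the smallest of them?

The 11 values sum to 2099, so their minimum is at most ⌊2099/11⌋ = 190.
Equality holds with 2 values of 190 and 9 values of 191.

190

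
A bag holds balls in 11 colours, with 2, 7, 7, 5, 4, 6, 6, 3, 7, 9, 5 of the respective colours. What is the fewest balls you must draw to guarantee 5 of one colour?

In the worst case you take as many as possible of each colour without reaching 5: 2 + 4 + 4 + 4 + 4 + 4 + 4 + 3 + 4 + 4 + 4 = 41.
The next one must give 5 of some colour, so 41 + 1 = 42.

42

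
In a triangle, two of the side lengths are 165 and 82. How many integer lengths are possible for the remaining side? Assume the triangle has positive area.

The triangle inequality gives |165 − 82| < c < 165 + 82, i.e. 83 < c < 247.
So c can be any integer from 84 to 246: 163 values.

163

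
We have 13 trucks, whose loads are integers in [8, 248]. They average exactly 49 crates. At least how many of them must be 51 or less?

The total is 13 × 49 = 637.
Let j be the number exceeding 51. Then the total is ≥ 52·j + 8·(13 − j) = 104 + 44j.
So 44j ≤ 533 and j ≤ 12; hence at least 13 − 12 = 1 are ≤ 51.
Exactly 1 works: 1 value at 8 and 12 at 52 total 632; raise one of the low values by 5 (still ≤ 51) to hit 637.

1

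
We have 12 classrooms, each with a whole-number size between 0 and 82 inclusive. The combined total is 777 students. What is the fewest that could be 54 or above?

5

If only k of them are at least 54, the other 12 − k are at most 53, so the total is at most k·82 + (12 − k)·53.
This must reach 777, so k·82 + (12 − k)·53 ≥ 777, giving k ≥ 5.
Exactly 5 works: 5 values at 82 and 7 at 53 total 781; lower one of the high values by 4 (still ≥ 54) to hit 777.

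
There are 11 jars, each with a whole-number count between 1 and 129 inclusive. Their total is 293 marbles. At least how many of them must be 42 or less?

Each value above 42 is at least 43, contributing at least 43 − 1 = 42 above the floor 1.
The sum exceeds the floor total 11 by 282, so at most ⌊282/42⌋ = 6 exceed 42, and at least 5 are ≤ 42.
Exactly 5 works: 5 values at 1 and 6 at 43 total 263; raise one of the low values by 30 (still ≤ 42) to hit 293.

5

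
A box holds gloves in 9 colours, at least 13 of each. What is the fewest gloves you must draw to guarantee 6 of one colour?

In the worst case you draw 5 of each of the 9 colours: 9 × 5 = 45.
One more forces 6 of some colour, so 45 + 1 = 46.

46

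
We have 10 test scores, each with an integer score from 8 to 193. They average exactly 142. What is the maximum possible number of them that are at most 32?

3

The total is 10 × 142 = 1420.
Each value at 32 or below falls at least 193 − 32 = 161 short of the ceiling 193.
The ceiling total is 10 × 193 = 1930, and we need 1420, so at most ⌊(1930 − 1420)/161⌋ = 3 can be that low.
k = 3 is achieved by 3 values at 32 and 7 at 193, total 1447; lower one of the 193's by 27 (still > 32) to reach 1420.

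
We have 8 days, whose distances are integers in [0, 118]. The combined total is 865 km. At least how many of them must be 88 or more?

6

Suppose at most 8 − j of them reach 88; then j values are ≤ 87 and the rest ≤ 118.
The total is then ≤ 87·j + 118·(8 − j) = 944 − 31j. For this to be ≥ 865 we need j ≤ 2, so at least 8 − 2 = 6 must reach 88.
Exactly 6 works: 6 values at 118 and 2 at 87 total 882; lower one of the high values by 17 (still ≥ 88) to hit 865.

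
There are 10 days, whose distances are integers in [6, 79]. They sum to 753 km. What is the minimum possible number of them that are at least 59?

9

If only k of them are at least 59, the other 10 − k are at most 58, so the total is at most k·79 + (10 − k)·58.
This must reach 753, so k·79 + (10 − k)·58 ≥ 753, giving k ≥ 9.
Exactly 9 works: 9 values at 79 and 1 at 58 total 769; lower one of the high values by 16 (still ≥ 59) to hit 753.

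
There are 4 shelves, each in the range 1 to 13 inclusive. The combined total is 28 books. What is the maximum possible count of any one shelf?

13

Maximizing one value means minimizing the remaining 3.
The other 3 contribute at least 3 × 1 = 3, leaving at most 28 − 3 = 25.
But each shelf is capped at 13, so the maximum is 13.
Achievable: one at 13 and the other 3 totalling 15, which fits since 3 × 1 ≤ 15 ≤ 3 × 13.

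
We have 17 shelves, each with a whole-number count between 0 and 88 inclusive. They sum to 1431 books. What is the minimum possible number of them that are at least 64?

15

Each value short of 64 is at most 63, costing at least 88 − 63 = 25 against the maximum total of 1496.
We can afford to lose at most 1496 − 1431 = 65, so at most ⌊65/25⌋ = 2 fall short, and at least 15 are ≥ 64.
Exactly 15 works: 15 values at 88 and 2 at 63 total 1446; lower one of the high values by 15 (still ≥ 64) to hit 1431.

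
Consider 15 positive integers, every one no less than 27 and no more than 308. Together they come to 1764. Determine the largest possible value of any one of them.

308

To make one integer as large as possible, make the other 14 as small as possible.
The other 14 contribute at least 14 × 27 = 378, leaving at most 1764 − 378 = 1386.
But each integer is capped at 308, so the maximum is 308.
Achievable: one at 308 and the other 14 totalling 1456, which fits since 14 × 27 ≤ 1456 ≤ 14 × 308.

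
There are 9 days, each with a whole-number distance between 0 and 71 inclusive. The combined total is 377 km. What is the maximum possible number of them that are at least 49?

7

Suppose k of them are at least 49. Those contribute at least 49 each and the other 9 − k at least 0 each.
So the total is at least 49k + 0(9 − k) = 0 + 49k. This must be ≤ 377, giving k ≤ 7.
k = 7 is achieved by 7 values at 49 and 2 at 0, total 343; add 34 to one value (staying below 49) to reach 377.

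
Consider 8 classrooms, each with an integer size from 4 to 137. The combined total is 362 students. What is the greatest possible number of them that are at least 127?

If k of the values are ≥ 127, the total is ≥ 127k + 4(8 − k).
Setting 127k + 4(8 − k) ≤ 362 gives 123k ≤ 330, so k ≤ 2.
k = 2 is achieved by 2 values at 127 and 6 at 4, total 278; add 84 to one value (staying below 127) to reach 362.

2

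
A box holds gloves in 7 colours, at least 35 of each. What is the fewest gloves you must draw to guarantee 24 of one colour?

In the worst case you draw 23 of each of the 7 colours: 7 × 23 = 161.
One more forces 24 of some colour, so 161 + 1 = 162.

162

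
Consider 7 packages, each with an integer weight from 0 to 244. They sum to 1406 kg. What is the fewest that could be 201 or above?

1

If only k of them are at least 201, the other 7 − k are at most 200, so the total is at most k·244 + (7 − k)·200.
This must reach 1406, so k·244 + (7 − k)·200 ≥ 1406, giving k ≥ 1.
Exactly 1 works: 1 value at 244 and 6 at 200 total 1444; lower one of the high values by 38 (still ≥ 201) to hit 1406.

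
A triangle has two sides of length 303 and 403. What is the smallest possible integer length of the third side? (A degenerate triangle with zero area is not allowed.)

The third side must exceed |303 − 403| = 100.
The smallest integer above 100 is 101.

101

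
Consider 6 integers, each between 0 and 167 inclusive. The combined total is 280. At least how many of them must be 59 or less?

If only k of them are at most 59, the other 6 − k are at least 60, so the total is at least (6 − k)·60 + k·0.
This is ≤ 280, so (6 − k)·60 + 0k ≤ 280, which gives k ≥ 2.
Exactly 2 works: 2 values at 0 and 4 at 60 total 240; raise one of the low values by 40 (still ≤ 59) to hit 280.

2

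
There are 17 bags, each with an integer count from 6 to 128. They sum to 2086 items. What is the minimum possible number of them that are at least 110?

13

Suppose at most 17 − j of them reach 110; then j values are ≤ 109 and the rest ≤ 128.
The total is then ≤ 109·j + 128·(17 − j) = 2176 − 19j. For this to be ≥ 2086 we need j ≤ 4, so at least 17 − 4 = 13 must reach 110.
Exactly 13 works: 13 values at 128 and 4 at 109 total 2100; lower one of the high values by 14 (still ≥ 110) to hit 2086.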